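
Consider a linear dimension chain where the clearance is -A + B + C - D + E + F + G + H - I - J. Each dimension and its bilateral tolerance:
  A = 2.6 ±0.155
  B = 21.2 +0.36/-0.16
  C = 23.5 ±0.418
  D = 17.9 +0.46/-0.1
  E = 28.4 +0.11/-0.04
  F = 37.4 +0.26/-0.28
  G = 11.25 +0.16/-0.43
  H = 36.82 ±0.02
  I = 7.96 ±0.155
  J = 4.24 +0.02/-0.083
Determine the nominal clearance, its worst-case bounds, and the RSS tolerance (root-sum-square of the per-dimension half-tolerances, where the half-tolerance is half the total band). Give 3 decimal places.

Stack each dimension's contribution:
  -A: nom -2.600 → Σnom=-2.600; wc +0.155/-0.155 → slack +0.155/-0.155; half-tol=0.155, Σhalf²=0.024025
  +B: nom +21.200 → Σnom=18.600; wc +0.360/-0.160 → slack +0.515/-0.315; half-tol=0.260, Σhalf²=0.091625
  +C: nom +23.500 → Σnom=42.100; wc +0.418/-0.418 → slack +0.933/-0.733; half-tol=0.418, Σhalf²=0.266349
  -D: nom -17.900 → Σnom=24.200; wc +0.100/-0.460 → slack +1.033/-1.193; half-tol=0.280, Σhalf²=0.344749
  +E: nom +28.400 → Σnom=52.600; wc +0.110/-0.040 → slack +1.143/-1.233; half-tol=0.075, Σhalf²=0.350374
  +F: nom +37.400 → Σnom=90.000; wc +0.260/-0.280 → slack +1.403/-1.513; half-tol=0.270, Σhalf²=0.423274
  +G: nom +11.250 → Σnom=101.250; wc +0.160/-0.430 → slack +1.563/-1.943; half-tol=0.295, Σhalf²=0.510299
  +H: nom +36.820 → Σnom=138.070; wc +0.020/-0.020 → slack +1.583/-1.963; half-tol=0.020, Σhalf²=0.510699
  -I: nom -7.960 → Σnom=130.110; wc +0.155/-0.155 → slack +1.738/-2.118; half-tol=0.155, Σhalf²=0.534724
  -J: nom -4.240 → Σnom=125.870; wc +0.083/-0.020 → slack +1.821/-2.138; half-tol=0.052, Σhalf²=0.537376
Nominal = 125.870. Worst-case = [125.870 - 2.138, 125.870 + 1.821] = [123.732, 127.691]. RSS = √0.537376 = 0.733.

nominal=125.870 wc=[123.732,127.691] rss=0.733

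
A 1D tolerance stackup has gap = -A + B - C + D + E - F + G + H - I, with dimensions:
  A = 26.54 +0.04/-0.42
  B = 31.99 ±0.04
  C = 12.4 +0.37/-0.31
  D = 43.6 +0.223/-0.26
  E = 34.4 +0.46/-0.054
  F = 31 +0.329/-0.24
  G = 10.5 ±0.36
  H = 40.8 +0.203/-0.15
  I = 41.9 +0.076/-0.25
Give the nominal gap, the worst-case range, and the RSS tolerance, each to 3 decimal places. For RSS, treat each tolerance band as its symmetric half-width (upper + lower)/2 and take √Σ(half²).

Stack each dimension's contribution:
  -A: nom -26.540 → Σnom=-26.540; wc +0.420/-0.040 → slack +0.420/-0.040; half-tol=0.230, Σhalf²=0.052900
  +B: nom +31.990 → Σnom=5.450; wc +0.040/-0.040 → slack +0.460/-0.080; half-tol=0.040, Σhalf²=0.054500
  -C: nom -12.400 → Σnom=-6.950; wc +0.310/-0.370 → slack +0.770/-0.450; half-tol=0.340, Σhalf²=0.170100
  +D: nom +43.600 → Σnom=36.650; wc +0.223/-0.260 → slack +0.993/-0.710; half-tol=0.241, Σhalf²=0.228422
  +E: nom +34.400 → Σnom=71.050; wc +0.460/-0.054 → slack +1.453/-0.764; half-tol=0.257, Σhalf²=0.294471
  -F: nom -31.000 → Σnom=40.050; wc +0.240/-0.329 → slack +1.693/-1.093; half-tol=0.284, Σhalf²=0.375411
  +G: nom +10.500 → Σnom=50.550; wc +0.360/-0.360 → slack +2.053/-1.453; half-tol=0.360, Σhalf²=0.505011
  +H: nom +40.800 → Σnom=91.350; wc +0.203/-0.150 → slack +2.256/-1.603; half-tol=0.176, Σhalf²=0.536164
  -I: nom -41.900 → Σnom=49.450; wc +0.250/-0.076 → slack +2.506/-1.679; half-tol=0.163, Σhalf²=0.562733
Nominal = 49.450. Worst-case = [49.450 - 1.679, 49.450 + 2.506] = [47.771, 51.956]. RSS = √0.562733 = 0.750.

nominal=49.450 wc=[47.771,51.956] rss=0.750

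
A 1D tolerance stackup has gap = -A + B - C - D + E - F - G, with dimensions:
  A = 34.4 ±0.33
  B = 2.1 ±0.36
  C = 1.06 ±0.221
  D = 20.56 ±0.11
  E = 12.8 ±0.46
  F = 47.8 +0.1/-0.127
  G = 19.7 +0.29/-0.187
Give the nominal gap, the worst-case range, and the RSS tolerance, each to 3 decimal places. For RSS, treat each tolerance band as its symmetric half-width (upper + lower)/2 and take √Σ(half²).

nominal=-108.620 wc=[-110.491,-106.825] rss=0.762

Stack each dimension's contribution:
  -A: nom -34.400 → Σnom=-34.400; wc +0.330/-0.330 → slack +0.330/-0.330; half-tol=0.330, Σhalf²=0.108900
  +B: nom +2.100 → Σnom=-32.300; wc +0.360/-0.360 → slack +0.690/-0.690; half-tol=0.360, Σhalf²=0.238500
  -C: nom -1.060 → Σnom=-33.360; wc +0.221/-0.221 → slack +0.911/-0.911; half-tol=0.221, Σhalf²=0.287341
  -D: nom -20.560 → Σnom=-53.920; wc +0.110/-0.110 → slack +1.021/-1.021; half-tol=0.110, Σhalf²=0.299441
  +E: nom +12.800 → Σnom=-41.120; wc +0.460/-0.460 → slack +1.481/-1.481; half-tol=0.460, Σhalf²=0.511041
  -F: nom -47.800 → Σnom=-88.920; wc +0.127/-0.100 → slack +1.608/-1.581; half-tol=0.114, Σhalf²=0.523923
  -G: nom -19.700 → Σnom=-108.620; wc +0.187/-0.290 → slack +1.795/-1.871; half-tol=0.238, Σhalf²=0.580806
Nominal = -108.620. Worst-case = [-108.620 - 1.871, -108.620 + 1.795] = [-110.491, -106.825]. RSS = √0.580806 = 0.762.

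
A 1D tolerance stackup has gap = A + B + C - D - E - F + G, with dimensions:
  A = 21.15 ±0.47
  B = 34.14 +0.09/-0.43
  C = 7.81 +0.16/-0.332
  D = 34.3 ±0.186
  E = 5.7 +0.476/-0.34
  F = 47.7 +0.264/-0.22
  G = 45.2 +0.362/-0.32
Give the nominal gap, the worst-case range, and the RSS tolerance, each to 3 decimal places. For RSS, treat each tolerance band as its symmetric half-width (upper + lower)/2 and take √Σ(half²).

nominal=20.600 wc=[18.122,22.428] rss=0.851

Stack each dimension's contribution:
  +A: nom +21.150 → Σnom=21.150; wc +0.470/-0.470 → slack +0.470/-0.470; half-tol=0.470, Σhalf²=0.220900
  +B: nom +34.140 → Σnom=55.290; wc +0.090/-0.430 → slack +0.560/-0.900; half-tol=0.260, Σhalf²=0.288500
  +C: nom +7.810 → Σnom=63.100; wc +0.160/-0.332 → slack +0.720/-1.232; half-tol=0.246, Σhalf²=0.349016
  -D: nom -34.300 → Σnom=28.800; wc +0.186/-0.186 → slack +0.906/-1.418; half-tol=0.186, Σhalf²=0.383612
  -E: nom -5.700 → Σnom=23.100; wc +0.340/-0.476 → slack +1.246/-1.894; half-tol=0.408, Σhalf²=0.550076
  -F: nom -47.700 → Σnom=-24.600; wc +0.220/-0.264 → slack +1.466/-2.158; half-tol=0.242, Σhalf²=0.608640
  +G: nom +45.200 → Σnom=20.600; wc +0.362/-0.320 → slack +1.828/-2.478; half-tol=0.341, Σhalf²=0.724921
Nominal = 20.600. Worst-case = [20.600 - 2.478, 20.600 + 1.828] = [18.122, 22.428]. RSS = √0.724921 = 0.851.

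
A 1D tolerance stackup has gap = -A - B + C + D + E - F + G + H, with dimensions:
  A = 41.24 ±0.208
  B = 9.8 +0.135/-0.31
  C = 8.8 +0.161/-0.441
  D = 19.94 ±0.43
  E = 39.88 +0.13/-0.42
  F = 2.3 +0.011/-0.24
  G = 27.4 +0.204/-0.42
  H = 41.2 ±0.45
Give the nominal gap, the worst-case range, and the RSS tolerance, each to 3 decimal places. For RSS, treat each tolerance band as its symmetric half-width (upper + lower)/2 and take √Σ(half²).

nominal=83.880 wc=[81.365,86.013] rss=0.871

Stack each dimension's contribution:
  -A: nom -41.240 → Σnom=-41.240; wc +0.208/-0.208 → slack +0.208/-0.208; half-tol=0.208, Σhalf²=0.043264
  -B: nom -9.800 → Σnom=-51.040; wc +0.310/-0.135 → slack +0.518/-0.343; half-tol=0.223, Σhalf²=0.092770
  +C: nom +8.800 → Σnom=-42.240; wc +0.161/-0.441 → slack +0.679/-0.784; half-tol=0.301, Σhalf²=0.183371
  +D: nom +19.940 → Σnom=-22.300; wc +0.430/-0.430 → slack +1.109/-1.214; half-tol=0.430, Σhalf²=0.368271
  +E: nom +39.880 → Σnom=17.580; wc +0.130/-0.420 → slack +1.239/-1.634; half-tol=0.275, Σhalf²=0.443896
  -F: nom -2.300 → Σnom=15.280; wc +0.240/-0.011 → slack +1.479/-1.645; half-tol=0.126, Σhalf²=0.459646
  +G: nom +27.400 → Σnom=42.680; wc +0.204/-0.420 → slack +1.683/-2.065; half-tol=0.312, Σhalf²=0.556990
  +H: nom +41.200 → Σnom=83.880; wc +0.450/-0.450 → slack +2.133/-2.515; half-tol=0.450, Σhalf²=0.759490
Nominal = 83.880. Worst-case = [83.880 - 2.515, 83.880 + 2.133] = [81.365, 86.013]. RSS = √0.759490 = 0.871.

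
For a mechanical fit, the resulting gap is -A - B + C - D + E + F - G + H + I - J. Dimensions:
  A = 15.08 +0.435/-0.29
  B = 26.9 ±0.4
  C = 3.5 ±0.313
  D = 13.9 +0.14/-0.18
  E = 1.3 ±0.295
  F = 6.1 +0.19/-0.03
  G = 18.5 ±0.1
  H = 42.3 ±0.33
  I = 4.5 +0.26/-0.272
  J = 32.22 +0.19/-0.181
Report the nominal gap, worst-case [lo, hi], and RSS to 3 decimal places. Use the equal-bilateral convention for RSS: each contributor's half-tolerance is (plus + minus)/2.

Stack each dimension's contribution:
  -A: nom -15.080 → Σnom=-15.080; wc +0.290/-0.435 → slack +0.290/-0.435; half-tol=0.362, Σhalf²=0.131406
  -B: nom -26.900 → Σnom=-41.980; wc +0.400/-0.400 → slack +0.690/-0.835; half-tol=0.400, Σhalf²=0.291406
  +C: nom +3.500 → Σnom=-38.480; wc +0.313/-0.313 → slack +1.003/-1.148; half-tol=0.313, Σhalf²=0.389375
  -D: nom -13.900 → Σnom=-52.380; wc +0.180/-0.140 → slack +1.183/-1.288; half-tol=0.160, Σhalf²=0.414975
  +E: nom +1.300 → Σnom=-51.080; wc +0.295/-0.295 → slack +1.478/-1.583; half-tol=0.295, Σhalf²=0.502000
  +F: nom +6.100 → Σnom=-44.980; wc +0.190/-0.030 → slack +1.668/-1.613; half-tol=0.110, Σhalf²=0.514100
  -G: nom -18.500 → Σnom=-63.480; wc +0.100/-0.100 → slack +1.768/-1.713; half-tol=0.100, Σhalf²=0.524100
  +H: nom +42.300 → Σnom=-21.180; wc +0.330/-0.330 → slack +2.098/-2.043; half-tol=0.330, Σhalf²=0.633000
  +I: nom +4.500 → Σnom=-16.680; wc +0.260/-0.272 → slack +2.358/-2.315; half-tol=0.266, Σhalf²=0.703756
  -J: nom -32.220 → Σnom=-48.900; wc +0.181/-0.190 → slack +2.539/-2.505; half-tol=0.185, Σhalf²=0.738167
Nominal = -48.900. Worst-case = [-48.900 - 2.505, -48.900 + 2.539] = [-51.405, -46.361]. RSS = √0.738167 = 0.859.

nominal=-48.900 wc=[-51.405,-46.361] rss=0.859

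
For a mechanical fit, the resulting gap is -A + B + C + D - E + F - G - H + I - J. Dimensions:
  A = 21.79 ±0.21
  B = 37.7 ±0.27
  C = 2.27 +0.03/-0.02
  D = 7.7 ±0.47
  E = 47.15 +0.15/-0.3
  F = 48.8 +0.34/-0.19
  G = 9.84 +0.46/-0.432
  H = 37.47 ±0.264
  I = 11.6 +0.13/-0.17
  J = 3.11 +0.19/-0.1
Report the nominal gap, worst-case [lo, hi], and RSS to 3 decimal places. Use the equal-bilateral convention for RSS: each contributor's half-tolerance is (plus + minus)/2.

nominal=-11.290 wc=[-13.684,-8.744] rss=0.878

Stack each dimension's contribution:
  -A: nom -21.790 → Σnom=-21.790; wc +0.210/-0.210 → slack +0.210/-0.210; half-tol=0.210, Σhalf²=0.044100
  +B: nom +37.700 → Σnom=15.910; wc +0.270/-0.270 → slack +0.480/-0.480; half-tol=0.270, Σhalf²=0.117000
  +C: nom +2.270 → Σnom=18.180; wc +0.030/-0.020 → slack +0.510/-0.500; half-tol=0.025, Σhalf²=0.117625
  +D: nom +7.700 → Σnom=25.880; wc +0.470/-0.470 → slack +0.980/-0.970; half-tol=0.470, Σhalf²=0.338525
  -E: nom -47.150 → Σnom=-21.270; wc +0.300/-0.150 → slack +1.280/-1.120; half-tol=0.225, Σhalf²=0.389150
  +F: nom +48.800 → Σnom=27.530; wc +0.340/-0.190 → slack +1.620/-1.310; half-tol=0.265, Σhalf²=0.459375
  -G: nom -9.840 → Σnom=17.690; wc +0.432/-0.460 → slack +2.052/-1.770; half-tol=0.446, Σhalf²=0.658291
  -H: nom -37.470 → Σnom=-19.780; wc +0.264/-0.264 → slack +2.316/-2.034; half-tol=0.264, Σhalf²=0.727987
  +I: nom +11.600 → Σnom=-8.180; wc +0.130/-0.170 → slack +2.446/-2.204; half-tol=0.150, Σhalf²=0.750487
  -J: nom -3.110 → Σnom=-11.290; wc +0.100/-0.190 → slack +2.546/-2.394; half-tol=0.145, Σhalf²=0.771512
Nominal = -11.290. Worst-case = [-11.290 - 2.394, -11.290 + 2.546] = [-13.684, -8.744]. RSS = √0.771512 = 0.878.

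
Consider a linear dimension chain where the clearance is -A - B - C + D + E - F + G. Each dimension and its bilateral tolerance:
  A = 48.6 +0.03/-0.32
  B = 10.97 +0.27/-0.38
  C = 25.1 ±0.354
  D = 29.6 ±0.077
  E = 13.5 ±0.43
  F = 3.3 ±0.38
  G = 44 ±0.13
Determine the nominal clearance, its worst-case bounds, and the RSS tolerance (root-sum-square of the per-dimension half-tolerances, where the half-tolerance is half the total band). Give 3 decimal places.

Stack each dimension's contribution:
  -A: nom -48.600 → Σnom=-48.600; wc +0.320/-0.030 → slack +0.320/-0.030; half-tol=0.175, Σhalf²=0.030625
  -B: nom -10.970 → Σnom=-59.570; wc +0.380/-0.270 → slack +0.700/-0.300; half-tol=0.325, Σhalf²=0.136250
  -C: nom -25.100 → Σnom=-84.670; wc +0.354/-0.354 → slack +1.054/-0.654; half-tol=0.354, Σhalf²=0.261566
  +D: nom +29.600 → Σnom=-55.070; wc +0.077/-0.077 → slack +1.131/-0.731; half-tol=0.077, Σhalf²=0.267495
  +E: nom +13.500 → Σnom=-41.570; wc +0.430/-0.430 → slack +1.561/-1.161; half-tol=0.430, Σhalf²=0.452395
  -F: nom -3.300 → Σnom=-44.870; wc +0.380/-0.380 → slack +1.941/-1.541; half-tol=0.380, Σhalf²=0.596795
  +G: nom +44.000 → Σnom=-0.870; wc +0.130/-0.130 → slack +2.071/-1.671; half-tol=0.130, Σhalf²=0.613695
Nominal = -0.870. Worst-case = [-0.870 - 1.671, -0.870 + 2.071] = [-2.541, 1.201]. RSS = √0.613695 = 0.783.

nominal=-0.870 wc=[-2.541,1.201] rss=0.783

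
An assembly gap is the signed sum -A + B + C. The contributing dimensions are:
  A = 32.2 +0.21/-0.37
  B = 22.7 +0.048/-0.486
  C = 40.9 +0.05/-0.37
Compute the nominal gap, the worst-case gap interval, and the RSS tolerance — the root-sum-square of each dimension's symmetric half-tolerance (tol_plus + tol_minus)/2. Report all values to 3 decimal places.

Stack each dimension's contribution:
  -A: nom -32.200 → Σnom=-32.200; wc +0.370/-0.210 → slack +0.370/-0.210; half-tol=0.290, Σhalf²=0.084100
  +B: nom +22.700 → Σnom=-9.500; wc +0.048/-0.486 → slack +0.418/-0.696; half-tol=0.267, Σhalf²=0.155389
  +C: nom +40.900 → Σnom=31.400; wc +0.050/-0.370 → slack +0.468/-1.066; half-tol=0.210, Σhalf²=0.199489
Nominal = 31.400. Worst-case = [31.400 - 1.066, 31.400 + 0.468] = [30.334, 31.868]. RSS = √0.199489 = 0.447.

nominal=31.400 wc=[30.334,31.868] rss=0.447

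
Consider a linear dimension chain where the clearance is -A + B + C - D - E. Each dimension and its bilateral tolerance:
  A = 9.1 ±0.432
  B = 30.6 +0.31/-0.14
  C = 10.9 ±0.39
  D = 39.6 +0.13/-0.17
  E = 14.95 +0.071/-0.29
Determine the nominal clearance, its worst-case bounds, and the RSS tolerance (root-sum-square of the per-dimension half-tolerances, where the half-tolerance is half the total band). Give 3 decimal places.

nominal=-22.150 wc=[-23.313,-20.558] rss=0.667

Stack each dimension's contribution:
  -A: nom -9.100 → Σnom=-9.100; wc +0.432/-0.432 → slack +0.432/-0.432; half-tol=0.432, Σhalf²=0.186624
  +B: nom +30.600 → Σnom=21.500; wc +0.310/-0.140 → slack +0.742/-0.572; half-tol=0.225, Σhalf²=0.237249
  +C: nom +10.900 → Σnom=32.400; wc +0.390/-0.390 → slack +1.132/-0.962; half-tol=0.390, Σhalf²=0.389349
  -D: nom -39.600 → Σnom=-7.200; wc +0.170/-0.130 → slack +1.302/-1.092; half-tol=0.150, Σhalf²=0.411849
  -E: nom -14.950 → Σnom=-22.150; wc +0.290/-0.071 → slack +1.592/-1.163; half-tol=0.180, Σhalf²=0.444429
Nominal = -22.150. Worst-case = [-22.150 - 1.163, -22.150 + 1.592] = [-23.313, -20.558]. RSS = √0.444429 = 0.667.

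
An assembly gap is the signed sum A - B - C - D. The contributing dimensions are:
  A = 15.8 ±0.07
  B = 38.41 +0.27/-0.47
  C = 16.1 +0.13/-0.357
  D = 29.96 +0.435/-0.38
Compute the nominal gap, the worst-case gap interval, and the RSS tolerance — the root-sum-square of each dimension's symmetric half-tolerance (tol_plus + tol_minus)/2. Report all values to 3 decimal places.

Stack each dimension's contribution:
  +A: nom +15.800 → Σnom=15.800; wc +0.070/-0.070 → slack +0.070/-0.070; half-tol=0.070, Σhalf²=0.004900
  -B: nom -38.410 → Σnom=-22.610; wc +0.470/-0.270 → slack +0.540/-0.340; half-tol=0.370, Σhalf²=0.141800
  -C: nom -16.100 → Σnom=-38.710; wc +0.357/-0.130 → slack +0.897/-0.470; half-tol=0.243, Σhalf²=0.201092
  -D: nom -29.960 → Σnom=-68.670; wc +0.380/-0.435 → slack +1.277/-0.905; half-tol=0.407, Σhalf²=0.367148
Nominal = -68.670. Worst-case = [-68.670 - 0.905, -68.670 + 1.277] = [-69.575, -67.393]. RSS = √0.367148 = 0.606.

nominal=-68.670 wc=[-69.575,-67.393] rss=0.606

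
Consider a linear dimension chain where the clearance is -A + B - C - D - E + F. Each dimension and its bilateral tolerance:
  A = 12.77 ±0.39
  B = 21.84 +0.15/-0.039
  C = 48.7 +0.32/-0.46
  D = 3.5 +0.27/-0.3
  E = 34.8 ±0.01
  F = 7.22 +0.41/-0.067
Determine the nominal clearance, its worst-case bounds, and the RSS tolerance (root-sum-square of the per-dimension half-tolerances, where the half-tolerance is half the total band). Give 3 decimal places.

Stack each dimension's contribution:
  -A: nom -12.770 → Σnom=-12.770; wc +0.390/-0.390 → slack +0.390/-0.390; half-tol=0.390, Σhalf²=0.152100
  +B: nom +21.840 → Σnom=9.070; wc +0.150/-0.039 → slack +0.540/-0.429; half-tol=0.095, Σhalf²=0.161030
  -C: nom -48.700 → Σnom=-39.630; wc +0.460/-0.320 → slack +1.000/-0.749; half-tol=0.390, Σhalf²=0.313130
  -D: nom -3.500 → Σnom=-43.130; wc +0.300/-0.270 → slack +1.300/-1.019; half-tol=0.285, Σhalf²=0.394355
  -E: nom -34.800 → Σnom=-77.930; wc +0.010/-0.010 → slack +1.310/-1.029; half-tol=0.010, Σhalf²=0.394455
  +F: nom +7.220 → Σnom=-70.710; wc +0.410/-0.067 → slack +1.720/-1.096; half-tol=0.238, Σhalf²=0.451338
Nominal = -70.710. Worst-case = [-70.710 - 1.096, -70.710 + 1.720] = [-71.806, -68.990]. RSS = √0.451338 = 0.672.

nominal=-70.710 wc=[-71.806,-68.990] rss=0.672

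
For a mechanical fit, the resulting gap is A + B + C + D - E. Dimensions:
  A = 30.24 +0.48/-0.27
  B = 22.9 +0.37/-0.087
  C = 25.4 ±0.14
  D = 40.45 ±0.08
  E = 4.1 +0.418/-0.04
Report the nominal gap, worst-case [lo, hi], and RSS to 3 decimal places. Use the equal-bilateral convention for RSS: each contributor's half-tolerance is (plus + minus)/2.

nominal=114.890 wc=[113.895,116.000] rss=0.521

Stack each dimension's contribution:
  +A: nom +30.240 → Σnom=30.240; wc +0.480/-0.270 → slack +0.480/-0.270; half-tol=0.375, Σhalf²=0.140625
  +B: nom +22.900 → Σnom=53.140; wc +0.370/-0.087 → slack +0.850/-0.357; half-tol=0.228, Σhalf²=0.192837
  +C: nom +25.400 → Σnom=78.540; wc +0.140/-0.140 → slack +0.990/-0.497; half-tol=0.140, Σhalf²=0.212437
  +D: nom +40.450 → Σnom=118.990; wc +0.080/-0.080 → slack +1.070/-0.577; half-tol=0.080, Σhalf²=0.218837
  -E: nom -4.100 → Σnom=114.890; wc +0.040/-0.418 → slack +1.110/-0.995; half-tol=0.229, Σhalf²=0.271278
Nominal = 114.890. Worst-case = [114.890 - 0.995, 114.890 + 1.110] = [113.895, 116.000]. RSS = √0.271278 = 0.521.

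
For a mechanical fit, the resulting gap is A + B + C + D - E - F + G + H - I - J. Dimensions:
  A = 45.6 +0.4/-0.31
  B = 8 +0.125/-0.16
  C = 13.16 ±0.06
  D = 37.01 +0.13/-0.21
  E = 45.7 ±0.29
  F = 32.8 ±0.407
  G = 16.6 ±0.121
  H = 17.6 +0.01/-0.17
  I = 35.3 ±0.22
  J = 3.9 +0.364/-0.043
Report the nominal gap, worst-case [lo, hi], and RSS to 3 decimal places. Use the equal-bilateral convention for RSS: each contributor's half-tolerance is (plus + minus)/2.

nominal=20.270 wc=[17.958,22.076] rss=0.736

Stack each dimension's contribution:
  +A: nom +45.600 → Σnom=45.600; wc +0.400/-0.310 → slack +0.400/-0.310; half-tol=0.355, Σhalf²=0.126025
  +B: nom +8.000 → Σnom=53.600; wc +0.125/-0.160 → slack +0.525/-0.470; half-tol=0.143, Σhalf²=0.146331
  +C: nom +13.160 → Σnom=66.760; wc +0.060/-0.060 → slack +0.585/-0.530; half-tol=0.060, Σhalf²=0.149931
  +D: nom +37.010 → Σnom=103.770; wc +0.130/-0.210 → slack +0.715/-0.740; half-tol=0.170, Σhalf²=0.178831
  -E: nom -45.700 → Σnom=58.070; wc +0.290/-0.290 → slack +1.005/-1.030; half-tol=0.290, Σhalf²=0.262931
  -F: nom -32.800 → Σnom=25.270; wc +0.407/-0.407 → slack +1.412/-1.437; half-tol=0.407, Σhalf²=0.428580
  +G: nom +16.600 → Σnom=41.870; wc +0.121/-0.121 → slack +1.533/-1.558; half-tol=0.121, Σhalf²=0.443221
  +H: nom +17.600 → Σnom=59.470; wc +0.010/-0.170 → slack +1.543/-1.728; half-tol=0.090, Σhalf²=0.451321
  -I: nom -35.300 → Σnom=24.170; wc +0.220/-0.220 → slack +1.763/-1.948; half-tol=0.220, Σhalf²=0.499721
  -J: nom -3.900 → Σnom=20.270; wc +0.043/-0.364 → slack +1.806/-2.312; half-tol=0.203, Σhalf²=0.541134
Nominal = 20.270. Worst-case = [20.270 - 2.312, 20.270 + 1.806] = [17.958, 22.076]. RSS = √0.541134 = 0.736.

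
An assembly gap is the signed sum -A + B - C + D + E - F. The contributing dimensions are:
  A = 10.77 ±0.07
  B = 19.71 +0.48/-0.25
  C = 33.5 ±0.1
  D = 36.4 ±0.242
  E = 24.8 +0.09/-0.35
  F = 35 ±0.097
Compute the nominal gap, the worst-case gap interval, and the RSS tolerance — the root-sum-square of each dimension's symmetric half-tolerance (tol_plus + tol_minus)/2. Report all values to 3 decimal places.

nominal=1.640 wc=[0.531,2.719] rss=0.514

Stack each dimension's contribution:
  -A: nom -10.770 → Σnom=-10.770; wc +0.070/-0.070 → slack +0.070/-0.070; half-tol=0.070, Σhalf²=0.004900
  +B: nom +19.710 → Σnom=8.940; wc +0.480/-0.250 → slack +0.550/-0.320; half-tol=0.365, Σhalf²=0.138125
  -C: nom -33.500 → Σnom=-24.560; wc +0.100/-0.100 → slack +0.650/-0.420; half-tol=0.100, Σhalf²=0.148125
  +D: nom +36.400 → Σnom=11.840; wc +0.242/-0.242 → slack +0.892/-0.662; half-tol=0.242, Σhalf²=0.206689
  +E: nom +24.800 → Σnom=36.640; wc +0.090/-0.350 → slack +0.982/-1.012; half-tol=0.220, Σhalf²=0.255089
  -F: nom -35.000 → Σnom=1.640; wc +0.097/-0.097 → slack +1.079/-1.109; half-tol=0.097, Σhalf²=0.264498
Nominal = 1.640. Worst-case = [1.640 - 1.109, 1.640 + 1.079] = [0.531, 2.719]. RSS = √0.264498 = 0.514.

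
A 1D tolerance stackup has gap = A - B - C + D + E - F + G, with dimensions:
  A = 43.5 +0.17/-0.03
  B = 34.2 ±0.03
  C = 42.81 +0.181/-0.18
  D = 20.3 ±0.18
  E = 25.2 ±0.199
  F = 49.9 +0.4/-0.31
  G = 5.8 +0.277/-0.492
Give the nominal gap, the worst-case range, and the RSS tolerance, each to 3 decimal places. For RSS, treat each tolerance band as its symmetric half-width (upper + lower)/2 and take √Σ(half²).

nominal=-32.110 wc=[-33.622,-30.764] rss=0.624

Stack each dimension's contribution:
  +A: nom +43.500 → Σnom=43.500; wc +0.170/-0.030 → slack +0.170/-0.030; half-tol=0.100, Σhalf²=0.010000
  -B: nom -34.200 → Σnom=9.300; wc +0.030/-0.030 → slack +0.200/-0.060; half-tol=0.030, Σhalf²=0.010900
  -C: nom -42.810 → Σnom=-33.510; wc +0.180/-0.181 → slack +0.380/-0.241; half-tol=0.180, Σhalf²=0.043480
  +D: nom +20.300 → Σnom=-13.210; wc +0.180/-0.180 → slack +0.560/-0.421; half-tol=0.180, Σhalf²=0.075880
  +E: nom +25.200 → Σnom=11.990; wc +0.199/-0.199 → slack +0.759/-0.620; half-tol=0.199, Σhalf²=0.115481
  -F: nom -49.900 → Σnom=-37.910; wc +0.310/-0.400 → slack +1.069/-1.020; half-tol=0.355, Σhalf²=0.241506
  +G: nom +5.800 → Σnom=-32.110; wc +0.277/-0.492 → slack +1.346/-1.512; half-tol=0.385, Σhalf²=0.389347
Nominal = -32.110. Worst-case = [-32.110 - 1.512, -32.110 + 1.346] = [-33.622, -30.764]. RSS = √0.389347 = 0.624.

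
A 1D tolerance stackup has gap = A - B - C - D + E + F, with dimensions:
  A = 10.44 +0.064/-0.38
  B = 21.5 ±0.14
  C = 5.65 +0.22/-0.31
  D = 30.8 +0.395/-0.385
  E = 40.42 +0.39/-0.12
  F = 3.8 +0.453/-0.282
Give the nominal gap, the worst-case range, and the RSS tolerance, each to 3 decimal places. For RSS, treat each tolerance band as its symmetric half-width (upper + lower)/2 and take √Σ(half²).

nominal=-3.290 wc=[-4.827,-1.548] rss=0.701

Stack each dimension's contribution:
  +A: nom +10.440 → Σnom=10.440; wc +0.064/-0.380 → slack +0.064/-0.380; half-tol=0.222, Σhalf²=0.049284
  -B: nom -21.500 → Σnom=-11.060; wc +0.140/-0.140 → slack +0.204/-0.520; half-tol=0.140, Σhalf²=0.068884
  -C: nom -5.650 → Σnom=-16.710; wc +0.310/-0.220 → slack +0.514/-0.740; half-tol=0.265, Σhalf²=0.139109
  -D: nom -30.800 → Σnom=-47.510; wc +0.385/-0.395 → slack +0.899/-1.135; half-tol=0.390, Σhalf²=0.291209
  +E: nom +40.420 → Σnom=-7.090; wc +0.390/-0.120 → slack +1.289/-1.255; half-tol=0.255, Σhalf²=0.356234
  +F: nom +3.800 → Σnom=-3.290; wc +0.453/-0.282 → slack +1.742/-1.537; half-tol=0.367, Σhalf²=0.491290
Nominal = -3.290. Worst-case = [-3.290 - 1.537, -3.290 + 1.742] = [-4.827, -1.548]. RSS = √0.491290 = 0.701.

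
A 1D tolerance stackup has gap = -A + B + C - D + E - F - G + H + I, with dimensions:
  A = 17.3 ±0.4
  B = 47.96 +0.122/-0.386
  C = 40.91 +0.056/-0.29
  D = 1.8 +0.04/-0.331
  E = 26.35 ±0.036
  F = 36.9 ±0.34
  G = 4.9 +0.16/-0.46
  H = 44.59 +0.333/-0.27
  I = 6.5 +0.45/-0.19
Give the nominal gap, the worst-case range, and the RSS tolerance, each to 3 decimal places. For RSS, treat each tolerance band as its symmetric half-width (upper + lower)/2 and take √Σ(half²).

Stack each dimension's contribution:
  -A: nom -17.300 → Σnom=-17.300; wc +0.400/-0.400 → slack +0.400/-0.400; half-tol=0.400, Σhalf²=0.160000
  +B: nom +47.960 → Σnom=30.660; wc +0.122/-0.386 → slack +0.522/-0.786; half-tol=0.254, Σhalf²=0.224516
  +C: nom +40.910 → Σnom=71.570; wc +0.056/-0.290 → slack +0.578/-1.076; half-tol=0.173, Σhalf²=0.254445
  -D: nom -1.800 → Σnom=69.770; wc +0.331/-0.040 → slack +0.909/-1.116; half-tol=0.185, Σhalf²=0.288855
  +E: nom +26.350 → Σnom=96.120; wc +0.036/-0.036 → slack +0.945/-1.152; half-tol=0.036, Σhalf²=0.290151
  -F: nom -36.900 → Σnom=59.220; wc +0.340/-0.340 → slack +1.285/-1.492; half-tol=0.340, Σhalf²=0.405751
  -G: nom -4.900 → Σnom=54.320; wc +0.460/-0.160 → slack +1.745/-1.652; half-tol=0.310, Σhalf²=0.501851
  +H: nom +44.590 → Σnom=98.910; wc +0.333/-0.270 → slack +2.078/-1.922; half-tol=0.301, Σhalf²=0.592754
  +I: nom +6.500 → Σnom=105.410; wc +0.450/-0.190 → slack +2.528/-2.112; half-tol=0.320, Σhalf²=0.695154
Nominal = 105.410. Worst-case = [105.410 - 2.112, 105.410 + 2.528] = [103.298, 107.938]. RSS = √0.695154 = 0.834.

nominal=105.410 wc=[103.298,107.938] rss=0.834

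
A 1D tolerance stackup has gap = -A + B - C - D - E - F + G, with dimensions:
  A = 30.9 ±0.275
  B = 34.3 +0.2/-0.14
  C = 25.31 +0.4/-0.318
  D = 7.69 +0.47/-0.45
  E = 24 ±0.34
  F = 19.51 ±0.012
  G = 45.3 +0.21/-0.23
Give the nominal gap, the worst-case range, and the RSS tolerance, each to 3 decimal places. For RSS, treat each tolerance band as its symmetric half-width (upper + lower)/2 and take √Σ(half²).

Stack each dimension's contribution:
  -A: nom -30.900 → Σnom=-30.900; wc +0.275/-0.275 → slack +0.275/-0.275; half-tol=0.275, Σhalf²=0.075625
  +B: nom +34.300 → Σnom=3.400; wc +0.200/-0.140 → slack +0.475/-0.415; half-tol=0.170, Σhalf²=0.104525
  -C: nom -25.310 → Σnom=-21.910; wc +0.318/-0.400 → slack +0.793/-0.815; half-tol=0.359, Σhalf²=0.233406
  -D: nom -7.690 → Σnom=-29.600; wc +0.450/-0.470 → slack +1.243/-1.285; half-tol=0.460, Σhalf²=0.445006
  -E: nom -24.000 → Σnom=-53.600; wc +0.340/-0.340 → slack +1.583/-1.625; half-tol=0.340, Σhalf²=0.560606
  -F: nom -19.510 → Σnom=-73.110; wc +0.012/-0.012 → slack +1.595/-1.637; half-tol=0.012, Σhalf²=0.560750
  +G: nom +45.300 → Σnom=-27.810; wc +0.210/-0.230 → slack +1.805/-1.867; half-tol=0.220, Σhalf²=0.609150
Nominal = -27.810. Worst-case = [-27.810 - 1.867, -27.810 + 1.805] = [-29.677, -26.005]. RSS = √0.609150 = 0.780.

nominal=-27.810 wc=[-29.677,-26.005] rss=0.780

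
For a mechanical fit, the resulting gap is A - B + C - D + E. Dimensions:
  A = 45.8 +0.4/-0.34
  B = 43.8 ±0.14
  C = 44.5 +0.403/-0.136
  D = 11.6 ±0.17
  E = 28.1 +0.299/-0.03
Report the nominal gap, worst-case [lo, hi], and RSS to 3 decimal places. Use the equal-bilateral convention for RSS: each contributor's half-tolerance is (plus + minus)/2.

nominal=63.000 wc=[62.184,64.412] rss=0.534

Stack each dimension's contribution:
  +A: nom +45.800 → Σnom=45.800; wc +0.400/-0.340 → slack +0.400/-0.340; half-tol=0.370, Σhalf²=0.136900
  -B: nom -43.800 → Σnom=2.000; wc +0.140/-0.140 → slack +0.540/-0.480; half-tol=0.140, Σhalf²=0.156500
  +C: nom +44.500 → Σnom=46.500; wc +0.403/-0.136 → slack +0.943/-0.616; half-tol=0.270, Σhalf²=0.229130
  -D: nom -11.600 → Σnom=34.900; wc +0.170/-0.170 → slack +1.113/-0.786; half-tol=0.170, Σhalf²=0.258030
  +E: nom +28.100 → Σnom=63.000; wc +0.299/-0.030 → slack +1.412/-0.816; half-tol=0.164, Σhalf²=0.285091
Nominal = 63.000. Worst-case = [63.000 - 0.816, 63.000 + 1.412] = [62.184, 64.412]. RSS = √0.285091 = 0.534.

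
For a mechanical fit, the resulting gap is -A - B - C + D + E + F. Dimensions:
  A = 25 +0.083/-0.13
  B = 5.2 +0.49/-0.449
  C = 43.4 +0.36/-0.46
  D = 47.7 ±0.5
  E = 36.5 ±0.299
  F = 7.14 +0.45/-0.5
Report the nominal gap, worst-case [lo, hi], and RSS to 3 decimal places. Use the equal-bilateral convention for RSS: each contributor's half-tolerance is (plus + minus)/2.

Stack each dimension's contribution:
  -A: nom -25.000 → Σnom=-25.000; wc +0.130/-0.083 → slack +0.130/-0.083; half-tol=0.107, Σhalf²=0.011342
  -B: nom -5.200 → Σnom=-30.200; wc +0.449/-0.490 → slack +0.579/-0.573; half-tol=0.470, Σhalf²=0.231773
  -C: nom -43.400 → Σnom=-73.600; wc +0.460/-0.360 → slack +1.039/-0.933; half-tol=0.410, Σhalf²=0.399873
  +D: nom +47.700 → Σnom=-25.900; wc +0.500/-0.500 → slack +1.539/-1.433; half-tol=0.500, Σhalf²=0.649873
  +E: nom +36.500 → Σnom=10.600; wc +0.299/-0.299 → slack +1.838/-1.732; half-tol=0.299, Σhalf²=0.739274
  +F: nom +7.140 → Σnom=17.740; wc +0.450/-0.500 → slack +2.288/-2.232; half-tol=0.475, Σhalf²=0.964898
Nominal = 17.740. Worst-case = [17.740 - 2.232, 17.740 + 2.288] = [15.508, 20.028]. RSS = √0.964898 = 0.982.

nominal=17.740 wc=[15.508,20.028] rss=0.982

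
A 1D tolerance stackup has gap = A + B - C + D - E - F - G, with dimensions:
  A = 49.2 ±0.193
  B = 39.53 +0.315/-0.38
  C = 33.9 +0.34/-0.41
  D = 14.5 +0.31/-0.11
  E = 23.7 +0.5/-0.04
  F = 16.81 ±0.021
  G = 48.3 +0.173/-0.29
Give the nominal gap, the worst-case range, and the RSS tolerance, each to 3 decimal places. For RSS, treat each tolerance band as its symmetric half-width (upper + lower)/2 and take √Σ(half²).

nominal=-19.480 wc=[-21.197,-17.901] rss=0.685

Stack each dimension's contribution:
  +A: nom +49.200 → Σnom=49.200; wc +0.193/-0.193 → slack +0.193/-0.193; half-tol=0.193, Σhalf²=0.037249
  +B: nom +39.530 → Σnom=88.730; wc +0.315/-0.380 → slack +0.508/-0.573; half-tol=0.348, Σhalf²=0.158005
  -C: nom -33.900 → Σnom=54.830; wc +0.410/-0.340 → slack +0.918/-0.913; half-tol=0.375, Σhalf²=0.298630
  +D: nom +14.500 → Σnom=69.330; wc +0.310/-0.110 → slack +1.228/-1.023; half-tol=0.210, Σhalf²=0.342730
  -E: nom -23.700 → Σnom=45.630; wc +0.040/-0.500 → slack +1.268/-1.523; half-tol=0.270, Σhalf²=0.415630
  -F: nom -16.810 → Σnom=28.820; wc +0.021/-0.021 → slack +1.289/-1.544; half-tol=0.021, Σhalf²=0.416071
  -G: nom -48.300 → Σnom=-19.480; wc +0.290/-0.173 → slack +1.579/-1.717; half-tol=0.231, Σhalf²=0.469664
Nominal = -19.480. Worst-case = [-19.480 - 1.717, -19.480 + 1.579] = [-21.197, -17.901]. RSS = √0.469664 = 0.685.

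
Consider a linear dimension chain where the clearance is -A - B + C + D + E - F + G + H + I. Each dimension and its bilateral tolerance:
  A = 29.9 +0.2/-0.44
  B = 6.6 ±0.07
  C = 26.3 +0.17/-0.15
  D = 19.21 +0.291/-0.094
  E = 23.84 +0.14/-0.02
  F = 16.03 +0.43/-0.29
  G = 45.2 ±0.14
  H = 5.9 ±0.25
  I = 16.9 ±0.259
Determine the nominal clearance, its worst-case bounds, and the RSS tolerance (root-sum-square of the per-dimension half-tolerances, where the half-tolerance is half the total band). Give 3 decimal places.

nominal=84.820 wc=[83.207,86.870] rss=0.675

Stack each dimension's contribution:
  -A: nom -29.900 → Σnom=-29.900; wc +0.440/-0.200 → slack +0.440/-0.200; half-tol=0.320, Σhalf²=0.102400
  -B: nom -6.600 → Σnom=-36.500; wc +0.070/-0.070 → slack +0.510/-0.270; half-tol=0.070, Σhalf²=0.107300
  +C: nom +26.300 → Σnom=-10.200; wc +0.170/-0.150 → slack +0.680/-0.420; half-tol=0.160, Σhalf²=0.132900
  +D: nom +19.210 → Σnom=9.010; wc +0.291/-0.094 → slack +0.971/-0.514; half-tol=0.193, Σhalf²=0.169956
  +E: nom +23.840 → Σnom=32.850; wc +0.140/-0.020 → slack +1.111/-0.534; half-tol=0.080, Σhalf²=0.176356
  -F: nom -16.030 → Σnom=16.820; wc +0.290/-0.430 → slack +1.401/-0.964; half-tol=0.360, Σhalf²=0.305956
  +G: nom +45.200 → Σnom=62.020; wc +0.140/-0.140 → slack +1.541/-1.104; half-tol=0.140, Σhalf²=0.325556
  +H: nom +5.900 → Σnom=67.920; wc +0.250/-0.250 → slack +1.791/-1.354; half-tol=0.250, Σhalf²=0.388056
  +I: nom +16.900 → Σnom=84.820; wc +0.259/-0.259 → slack +2.050/-1.613; half-tol=0.259, Σhalf²=0.455137
Nominal = 84.820. Worst-case = [84.820 - 1.613, 84.820 + 2.050] = [83.207, 86.870]. RSS = √0.455137 = 0.675.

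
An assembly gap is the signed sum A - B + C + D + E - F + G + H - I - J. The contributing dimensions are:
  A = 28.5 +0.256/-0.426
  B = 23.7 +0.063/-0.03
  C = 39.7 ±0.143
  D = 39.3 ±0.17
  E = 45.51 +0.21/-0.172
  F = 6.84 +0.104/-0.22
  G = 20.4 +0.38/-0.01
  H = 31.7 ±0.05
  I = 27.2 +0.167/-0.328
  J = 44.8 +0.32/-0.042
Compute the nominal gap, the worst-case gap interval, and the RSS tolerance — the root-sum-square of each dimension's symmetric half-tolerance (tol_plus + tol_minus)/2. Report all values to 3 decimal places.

nominal=102.570 wc=[100.945,104.399] rss=0.604

Stack each dimension's contribution:
  +A: nom +28.500 → Σnom=28.500; wc +0.256/-0.426 → slack +0.256/-0.426; half-tol=0.341, Σhalf²=0.116281
  -B: nom -23.700 → Σnom=4.800; wc +0.030/-0.063 → slack +0.286/-0.489; half-tol=0.046, Σhalf²=0.118443
  +C: nom +39.700 → Σnom=44.500; wc +0.143/-0.143 → slack +0.429/-0.632; half-tol=0.143, Σhalf²=0.138892
  +D: nom +39.300 → Σnom=83.800; wc +0.170/-0.170 → slack +0.599/-0.802; half-tol=0.170, Σhalf²=0.167792
  +E: nom +45.510 → Σnom=129.310; wc +0.210/-0.172 → slack +0.809/-0.974; half-tol=0.191, Σhalf²=0.204273
  -F: nom -6.840 → Σnom=122.470; wc +0.220/-0.104 → slack +1.029/-1.078; half-tol=0.162, Σhalf²=0.230517
  +G: nom +20.400 → Σnom=142.870; wc +0.380/-0.010 → slack +1.409/-1.088; half-tol=0.195, Σhalf²=0.268542
  +H: nom +31.700 → Σnom=174.570; wc +0.050/-0.050 → slack +1.459/-1.138; half-tol=0.050, Σhalf²=0.271042
  -I: nom -27.200 → Σnom=147.370; wc +0.328/-0.167 → slack +1.787/-1.305; half-tol=0.247, Σhalf²=0.332298
  -J: nom -44.800 → Σnom=102.570; wc +0.042/-0.320 → slack +1.829/-1.625; half-tol=0.181, Σhalf²=0.365059
Nominal = 102.570. Worst-case = [102.570 - 1.625, 102.570 + 1.829] = [100.945, 104.399]. RSS = √0.365059 = 0.604.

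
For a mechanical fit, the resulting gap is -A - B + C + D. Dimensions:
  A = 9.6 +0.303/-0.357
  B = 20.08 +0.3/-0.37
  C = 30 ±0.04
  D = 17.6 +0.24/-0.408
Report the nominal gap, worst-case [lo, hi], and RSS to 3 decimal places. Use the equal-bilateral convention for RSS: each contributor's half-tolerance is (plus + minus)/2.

Stack each dimension's contribution:
  -A: nom -9.600 → Σnom=-9.600; wc +0.357/-0.303 → slack +0.357/-0.303; half-tol=0.330, Σhalf²=0.108900
  -B: nom -20.080 → Σnom=-29.680; wc +0.370/-0.300 → slack +0.727/-0.603; half-tol=0.335, Σhalf²=0.221125
  +C: nom +30.000 → Σnom=0.320; wc +0.040/-0.040 → slack +0.767/-0.643; half-tol=0.040, Σhalf²=0.222725
  +D: nom +17.600 → Σnom=17.920; wc +0.240/-0.408 → slack +1.007/-1.051; half-tol=0.324, Σhalf²=0.327701
Nominal = 17.920. Worst-case = [17.920 - 1.051, 17.920 + 1.007] = [16.869, 18.927]. RSS = √0.327701 = 0.572.

nominal=17.920 wc=[16.869,18.927] rss=0.572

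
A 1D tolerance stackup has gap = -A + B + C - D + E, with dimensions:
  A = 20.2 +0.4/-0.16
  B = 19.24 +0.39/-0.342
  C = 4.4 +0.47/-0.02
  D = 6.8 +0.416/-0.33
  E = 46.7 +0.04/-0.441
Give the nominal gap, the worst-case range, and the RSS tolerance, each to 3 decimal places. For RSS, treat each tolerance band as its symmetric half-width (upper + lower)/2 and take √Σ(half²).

Stack each dimension's contribution:
  -A: nom -20.200 → Σnom=-20.200; wc +0.160/-0.400 → slack +0.160/-0.400; half-tol=0.280, Σhalf²=0.078400
  +B: nom +19.240 → Σnom=-0.960; wc +0.390/-0.342 → slack +0.550/-0.742; half-tol=0.366, Σhalf²=0.212356
  +C: nom +4.400 → Σnom=3.440; wc +0.470/-0.020 → slack +1.020/-0.762; half-tol=0.245, Σhalf²=0.272381
  -D: nom -6.800 → Σnom=-3.360; wc +0.330/-0.416 → slack +1.350/-1.178; half-tol=0.373, Σhalf²=0.411510
  +E: nom +46.700 → Σnom=43.340; wc +0.040/-0.441 → slack +1.390/-1.619; half-tol=0.240, Σhalf²=0.469350
Nominal = 43.340. Worst-case = [43.340 - 1.619, 43.340 + 1.390] = [41.721, 44.730]. RSS = √0.469350 = 0.685.

nominal=43.340 wc=[41.721,44.730] rss=0.685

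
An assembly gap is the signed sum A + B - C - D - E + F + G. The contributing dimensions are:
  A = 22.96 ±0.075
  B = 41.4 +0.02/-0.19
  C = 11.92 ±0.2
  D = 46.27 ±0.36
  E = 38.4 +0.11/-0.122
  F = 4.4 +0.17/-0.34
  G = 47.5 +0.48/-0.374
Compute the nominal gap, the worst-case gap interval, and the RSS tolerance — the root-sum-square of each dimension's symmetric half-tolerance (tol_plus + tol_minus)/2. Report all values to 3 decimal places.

Stack each dimension's contribution:
  +A: nom +22.960 → Σnom=22.960; wc +0.075/-0.075 → slack +0.075/-0.075; half-tol=0.075, Σhalf²=0.005625
  +B: nom +41.400 → Σnom=64.360; wc +0.020/-0.190 → slack +0.095/-0.265; half-tol=0.105, Σhalf²=0.016650
  -C: nom -11.920 → Σnom=52.440; wc +0.200/-0.200 → slack +0.295/-0.465; half-tol=0.200, Σhalf²=0.056650
  -D: nom -46.270 → Σnom=6.170; wc +0.360/-0.360 → slack +0.655/-0.825; half-tol=0.360, Σhalf²=0.186250
  -E: nom -38.400 → Σnom=-32.230; wc +0.122/-0.110 → slack +0.777/-0.935; half-tol=0.116, Σhalf²=0.199706
  +F: nom +4.400 → Σnom=-27.830; wc +0.170/-0.340 → slack +0.947/-1.275; half-tol=0.255, Σhalf²=0.264731
  +G: nom +47.500 → Σnom=19.670; wc +0.480/-0.374 → slack +1.427/-1.649; half-tol=0.427, Σhalf²=0.447060
Nominal = 19.670. Worst-case = [19.670 - 1.649, 19.670 + 1.427] = [18.021, 21.097]. RSS = √0.447060 = 0.669.

nominal=19.670 wc=[18.021,21.097] rss=0.669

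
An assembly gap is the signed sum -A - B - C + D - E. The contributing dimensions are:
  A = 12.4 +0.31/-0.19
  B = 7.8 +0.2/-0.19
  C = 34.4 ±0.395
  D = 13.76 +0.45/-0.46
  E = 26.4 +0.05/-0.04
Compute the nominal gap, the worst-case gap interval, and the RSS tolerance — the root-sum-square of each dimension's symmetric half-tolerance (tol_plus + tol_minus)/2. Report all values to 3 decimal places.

Stack each dimension's contribution:
  -A: nom -12.400 → Σnom=-12.400; wc +0.190/-0.310 → slack +0.190/-0.310; half-tol=0.250, Σhalf²=0.062500
  -B: nom -7.800 → Σnom=-20.200; wc +0.190/-0.200 → slack +0.380/-0.510; half-tol=0.195, Σhalf²=0.100525
  -C: nom -34.400 → Σnom=-54.600; wc +0.395/-0.395 → slack +0.775/-0.905; half-tol=0.395, Σhalf²=0.256550
  +D: nom +13.760 → Σnom=-40.840; wc +0.450/-0.460 → slack +1.225/-1.365; half-tol=0.455, Σhalf²=0.463575
  -E: nom -26.400 → Σnom=-67.240; wc +0.040/-0.050 → slack +1.265/-1.415; half-tol=0.045, Σhalf²=0.465600
Nominal = -67.240. Worst-case = [-67.240 - 1.415, -67.240 + 1.265] = [-68.655, -65.975]. RSS = √0.465600 = 0.682.

nominal=-67.240 wc=[-68.655,-65.975] rss=0.682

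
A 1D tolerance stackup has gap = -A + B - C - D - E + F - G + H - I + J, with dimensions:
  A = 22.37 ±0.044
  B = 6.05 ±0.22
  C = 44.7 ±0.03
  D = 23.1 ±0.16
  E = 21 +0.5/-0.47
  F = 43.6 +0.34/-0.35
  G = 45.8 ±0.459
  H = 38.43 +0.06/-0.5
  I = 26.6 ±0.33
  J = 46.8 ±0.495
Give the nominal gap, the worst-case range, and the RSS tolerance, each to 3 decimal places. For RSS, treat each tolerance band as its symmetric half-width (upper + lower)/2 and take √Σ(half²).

Stack each dimension's contribution:
  -A: nom -22.370 → Σnom=-22.370; wc +0.044/-0.044 → slack +0.044/-0.044; half-tol=0.044, Σhalf²=0.001936
  +B: nom +6.050 → Σnom=-16.320; wc +0.220/-0.220 → slack +0.264/-0.264; half-tol=0.220, Σhalf²=0.050336
  -C: nom -44.700 → Σnom=-61.020; wc +0.030/-0.030 → slack +0.294/-0.294; half-tol=0.030, Σhalf²=0.051236
  -D: nom -23.100 → Σnom=-84.120; wc +0.160/-0.160 → slack +0.454/-0.454; half-tol=0.160, Σhalf²=0.076836
  -E: nom -21.000 → Σnom=-105.120; wc +0.470/-0.500 → slack +0.924/-0.954; half-tol=0.485, Σhalf²=0.312061
  +F: nom +43.600 → Σnom=-61.520; wc +0.340/-0.350 → slack +1.264/-1.304; half-tol=0.345, Σhalf²=0.431086
  -G: nom -45.800 → Σnom=-107.320; wc +0.459/-0.459 → slack +1.723/-1.763; half-tol=0.459, Σhalf²=0.641767
  +H: nom +38.430 → Σnom=-68.890; wc +0.060/-0.500 → slack +1.783/-2.263; half-tol=0.280, Σhalf²=0.720167
  -I: nom -26.600 → Σnom=-95.490; wc +0.330/-0.330 → slack +2.113/-2.593; half-tol=0.330, Σhalf²=0.829067
  +J: nom +46.800 → Σnom=-48.690; wc +0.495/-0.495 → slack +2.608/-3.088; half-tol=0.495, Σhalf²=1.074092
Nominal = -48.690. Worst-case = [-48.690 - 3.088, -48.690 + 2.608] = [-51.778, -46.082]. RSS = √1.074092 = 1.036.

nominal=-48.690 wc=[-51.778,-46.082] rss=1.036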